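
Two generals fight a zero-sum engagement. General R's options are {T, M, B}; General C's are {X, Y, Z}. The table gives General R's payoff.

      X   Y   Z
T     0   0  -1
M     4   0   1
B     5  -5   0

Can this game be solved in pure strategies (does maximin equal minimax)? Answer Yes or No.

Yes

Row minima: T → -1, M → 0, B → -5; maximin = 0.
Column maxima: X → 5, Y → 0, Z → 1; minimax = 0.
maximin = minimax = 0, so a saddle point exists.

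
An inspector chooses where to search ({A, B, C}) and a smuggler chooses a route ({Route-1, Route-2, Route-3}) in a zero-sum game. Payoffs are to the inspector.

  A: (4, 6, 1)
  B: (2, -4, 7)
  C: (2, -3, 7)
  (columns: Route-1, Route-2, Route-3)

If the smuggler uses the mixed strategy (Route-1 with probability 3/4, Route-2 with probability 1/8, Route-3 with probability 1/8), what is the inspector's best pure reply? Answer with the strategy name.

Expected payoff of A: (3/4)·4 + (1/8)·6 + (1/8)·1 = 31/8.
Expected payoff of B: (3/4)·2 + (1/8)·(-4) + (1/8)·7 = 15/8.
Expected payoff of C: (3/4)·2 + (1/8)·(-3) + (1/8)·7 = 2.
The largest is 31/8, so the inspector's best response is A.

A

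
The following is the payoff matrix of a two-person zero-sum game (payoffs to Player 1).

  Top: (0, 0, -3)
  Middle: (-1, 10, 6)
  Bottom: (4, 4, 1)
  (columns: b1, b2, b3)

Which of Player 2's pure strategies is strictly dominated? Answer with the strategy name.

b2

b3 holds Player 1's payoff strictly below b2 in every row: -3 < 0, 6 < 10, 1 < 4.
So b2 is strictly dominated for Player 2.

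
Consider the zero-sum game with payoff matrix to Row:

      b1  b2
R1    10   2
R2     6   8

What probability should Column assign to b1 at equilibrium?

Row minima: R1 → 2, R2 → 6; maximin = 6.
Column maxima: b1 → 10, b2 → 8; minimax = 8.
6 ≠ 8, so there is no saddle point; optimal play is mixed.
Let Row play R1 with probability p. Expected payoff against b1: 10p + 6(1−p) = 4p + 6; against b2: 2p + 8(1−p) = −6p + 8.
Setting these equal: 4p + 6 = −6p + 8 ⇒ 10p = 2 ⇒ p = 1/5, and the value is (4)·(1/5) + 6 = 34/5.
For Column: with q = P(b1), equating R1's and R2's payoffs gives 8q + 2 = −2q + 8 ⇒ q = 3/5.

3/5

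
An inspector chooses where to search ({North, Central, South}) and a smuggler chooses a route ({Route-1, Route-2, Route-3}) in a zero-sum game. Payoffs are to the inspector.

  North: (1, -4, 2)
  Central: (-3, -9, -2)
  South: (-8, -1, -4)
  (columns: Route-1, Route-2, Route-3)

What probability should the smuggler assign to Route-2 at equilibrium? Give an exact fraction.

3/4

Row minima: North → -4, Central → -9, South → -8; maximin = -4.
Column maxima: Route-1 → 1, Route-2 → -1, Route-3 → 2; minimax = -1.
-4 ≠ -1, so there is no saddle point; optimal play is mixed.
Central is strictly dominated by North, so the inspector never plays it.
Route-3 is strictly dominated by Route-1 (it gives the inspector strictly more in every row), so the smuggler never plays it.
On the remaining 2×2 (North, South vs Route-1, Route-2):
Let the inspector play North with probability p. Expected payoff against Route-1: 1p + (-8)(1−p) = 9p − 8; against Route-2: (-4)p + (-1)(1−p) = −3p − 1.
Setting these equal: 9p − 8 = −3p − 1 ⇒ 12p = 7 ⇒ p = 7/12, and the value is (9)·(7/12) − 8 = -11/4.
For the smuggler: with q = P(Route-1), equating North's and South's payoffs gives 5q − 4 = −7q − 1 ⇒ q = 1/4.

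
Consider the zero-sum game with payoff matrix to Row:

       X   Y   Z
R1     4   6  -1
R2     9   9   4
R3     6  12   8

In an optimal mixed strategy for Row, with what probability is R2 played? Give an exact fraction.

Row minima: R1 → -1, R2 → 4, R3 → 6; maximin = 6.
Column maxima: X → 9, Y → 12, Z → 8; minimax = 8.
6 ≠ 8, so there is no saddle point; optimal play is mixed.
R1 is strictly dominated by R2, so Row never plays it.
Y is strictly dominated by Z (it gives Row strictly more in every row), so Column never plays it.
On the remaining 2×2 (R2, R3 vs X, Z):
Let Row play R2 with probability p. Expected payoff against X: 9p + 6(1−p) = 3p + 6; against Z: 4p + 8(1−p) = −4p + 8.
Setting these equal: 3p + 6 = −4p + 8 ⇒ 7p = 2 ⇒ p = 2/7, and the value is (3)·(2/7) + 6 = 48/7.
For Column: with q = P(X), equating R2's and R3's payoffs gives 5q + 4 = −2q + 8 ⇒ q = 4/7.

2/7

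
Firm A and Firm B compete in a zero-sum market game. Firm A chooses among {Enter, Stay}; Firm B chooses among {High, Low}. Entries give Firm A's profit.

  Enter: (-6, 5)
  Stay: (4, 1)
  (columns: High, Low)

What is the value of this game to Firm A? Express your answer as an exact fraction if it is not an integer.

Row minima: Enter → -6, Stay → 1; maximin = 1.
Column maxima: High → 4, Low → 5; minimax = 4.
1 ≠ 4, so there is no saddle point; optimal play is mixed.
Let Firm A play Enter with probability p. Expected payoff against High: (-6)p + 4(1−p) = −10p + 4; against Low: 5p + 1(1−p) = 4p + 1.
Setting these equal: −10p + 4 = 4p + 1 ⇒ −14p = -3 ⇒ p = 3/14, and the value is (-10)·(3/14) + 4 = 13/7.
For Firm B: with q = P(High), equating Enter's and Stay's payoffs gives −11q + 5 = 3q + 1 ⇒ q = 2/7.

13/7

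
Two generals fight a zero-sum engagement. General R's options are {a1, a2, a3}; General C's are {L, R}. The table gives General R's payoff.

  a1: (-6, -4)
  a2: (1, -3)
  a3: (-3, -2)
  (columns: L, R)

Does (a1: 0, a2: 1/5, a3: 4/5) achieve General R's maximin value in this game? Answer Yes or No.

Against L this mix gives (1/5)·1 + (4/5)·(-3) = -11/5.
Against R this mix gives (1/5)·(-3) + (4/5)·(-2) = -11/5.
All of General C's active replies (L, R) yield -11/5, and no column does worse for General R. The mix makes General C indifferent and guarantees -11/5, so it is optimal.

Yes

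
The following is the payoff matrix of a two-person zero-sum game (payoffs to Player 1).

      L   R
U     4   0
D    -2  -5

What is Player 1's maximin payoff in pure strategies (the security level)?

Row minima: U → 0, D → -5.
The best of these is 0.

0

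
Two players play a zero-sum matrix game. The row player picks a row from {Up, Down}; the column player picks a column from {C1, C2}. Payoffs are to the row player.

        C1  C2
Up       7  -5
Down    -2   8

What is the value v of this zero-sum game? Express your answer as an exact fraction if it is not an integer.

Row minima: Up → -5, Down → -2; maximin = -2.
Column maxima: C1 → 7, C2 → 8; minimax = 7.
-2 ≠ 7, so there is no saddle point; optimal play is mixed.
Let the row player play Up with probability p. Expected payoff against C1: 7p + (-2)(1−p) = 9p − 2; against C2: (-5)p + 8(1−p) = −13p + 8.
Setting these equal: 9p − 2 = −13p + 8 ⇒ 22p = 10 ⇒ p = 5/11, and the value is (9)·(5/11) − 2 = 23/11.
For the column player: with q = P(C1), equating Up's and Down's payoffs gives 12q − 5 = −10q + 8 ⇒ q = 13/22.

23/11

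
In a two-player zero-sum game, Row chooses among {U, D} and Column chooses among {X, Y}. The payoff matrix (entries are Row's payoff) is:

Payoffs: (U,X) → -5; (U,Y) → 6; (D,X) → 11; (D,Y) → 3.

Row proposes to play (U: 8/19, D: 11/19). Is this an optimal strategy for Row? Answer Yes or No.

Against X this mix gives (8/19)·(-5) + (11/19)·11 = 81/19.
Against Y this mix gives (8/19)·6 + (11/19)·3 = 81/19.
All of Column's active replies (X, Y) yield 81/19, and no column does worse for Row. The mix makes Column indifferent and guarantees 81/19, so it is optimal.

Yes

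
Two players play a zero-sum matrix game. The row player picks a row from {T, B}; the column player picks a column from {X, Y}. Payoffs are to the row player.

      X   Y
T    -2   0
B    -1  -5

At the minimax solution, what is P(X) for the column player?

Row minima: T → -2, B → -5; maximin = -2.
Column maxima: X → -1, Y → 0; minimax = -1.
-2 ≠ -1, so there is no saddle point; optimal play is mixed.
Let the row player play T with probability p. Expected payoff against X: (-2)p + (-1)(1−p) = −p − 1; against Y: 0p + (-5)(1−p) = 5p − 5.
Setting these equal: −p − 1 = 5p − 5 ⇒ −6p = -4 ⇒ p = 2/3, and the value is (-1)·(2/3) − 1 = -5/3.
For the column player: with q = P(X), equating T's and B's payoffs gives −2q = 4q − 5 ⇒ q = 5/6.

5/6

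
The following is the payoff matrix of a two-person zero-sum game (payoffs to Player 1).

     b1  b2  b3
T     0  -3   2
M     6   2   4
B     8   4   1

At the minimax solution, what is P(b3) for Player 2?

Row minima: T → -3, M → 2, B → 1; maximin = 2.
Column maxima: b1 → 8, b2 → 4, b3 → 4; minimax = 4.
2 ≠ 4, so there is no saddle point; optimal play is mixed.
T is strictly dominated by M, so Player 1 never plays it.
b1 is strictly dominated by b2 (it gives Player 1 strictly more in every row), so Player 2 never plays it.
On the remaining 2×2 (M, B vs b2, b3):
Let Player 1 play M with probability p. Expected payoff against b2: 2p + 4(1−p) = −2p + 4; against b3: 4p + 1(1−p) = 3p + 1.
Setting these equal: −2p + 4 = 3p + 1 ⇒ −5p = -3 ⇒ p = 3/5, and the value is (-2)·(3/5) + 4 = 14/5.
For Player 2: with q = P(b2), equating M's and B's payoffs gives −2q + 4 = 3q + 1 ⇒ q = 3/5.

2/5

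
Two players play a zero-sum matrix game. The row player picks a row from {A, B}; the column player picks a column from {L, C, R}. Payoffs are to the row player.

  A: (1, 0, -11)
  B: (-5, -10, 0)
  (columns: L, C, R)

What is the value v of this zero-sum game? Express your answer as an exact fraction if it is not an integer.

Row minima: A → -11, B → -10; maximin = -10.
Column maxima: L → 1, C → 0, R → 0; minimax = 0.
-10 ≠ 0, so there is no saddle point; optimal play is mixed.
L is strictly dominated by C (it gives the row player strictly more in every row), so the column player never plays it.
On the remaining 2×2 (A, B vs C, R):
Let the row player play A with probability p. Expected payoff against C: 0p + (-10)(1−p) = 10p − 10; against R: (-11)p + 0(1−p) = −11p.
Setting these equal: 10p − 10 = −11p ⇒ 21p = 10 ⇒ p = 10/21, and the value is (10)·(10/21) − 10 = -110/21.
For the column player: with q = P(C), equating A's and B's payoffs gives 11q − 11 = −10q ⇒ q = 11/21.

-110/21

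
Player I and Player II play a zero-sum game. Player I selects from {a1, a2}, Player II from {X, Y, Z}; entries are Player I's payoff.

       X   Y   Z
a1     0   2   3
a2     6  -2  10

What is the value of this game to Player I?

6/5

Row minima: a1 → 0, a2 → -2; maximin = 0.
Column maxima: X → 6, Y → 2, Z → 10; minimax = 2.
0 ≠ 2, so there is no saddle point; optimal play is mixed.
Z is strictly dominated by X (it gives Player I strictly more in every row), so Player II never plays it.
On the remaining 2×2 (a1, a2 vs X, Y):
Let Player I play a1 with probability p. Expected payoff against X: 0p + 6(1−p) = −6p + 6; against Y: 2p + (-2)(1−p) = 4p − 2.
Setting these equal: −6p + 6 = 4p − 2 ⇒ −10p = -8 ⇒ p = 4/5, and the value is (-6)·(4/5) + 6 = 6/5.
For Player II: with q = P(X), equating a1's and a2's payoffs gives −2q + 2 = 8q − 2 ⇒ q = 2/5.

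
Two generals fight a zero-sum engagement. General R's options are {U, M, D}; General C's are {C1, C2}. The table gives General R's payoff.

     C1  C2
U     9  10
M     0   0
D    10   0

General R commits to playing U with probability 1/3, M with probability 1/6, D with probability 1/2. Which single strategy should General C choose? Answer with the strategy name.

If General C plays C1, General R's expected payoff is (1/3)·9 + (1/6)·0 + (1/2)·10 = 8.
If General C plays C2, General R's expected payoff is (1/3)·10 + (1/6)·0 + (1/2)·0 = 10/3.
General C minimizes General R's payoff; the smallest is 10/3, so the best response is C2.

C2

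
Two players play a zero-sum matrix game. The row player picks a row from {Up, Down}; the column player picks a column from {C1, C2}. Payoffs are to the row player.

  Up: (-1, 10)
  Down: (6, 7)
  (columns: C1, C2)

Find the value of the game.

Row minima: Up → -1, Down → 6; maximin = 6.
Column maxima: C1 → 6, C2 → 10; minimax = 6.
Since maximin = minimax = 6, there is a saddle point and the value is 6.

6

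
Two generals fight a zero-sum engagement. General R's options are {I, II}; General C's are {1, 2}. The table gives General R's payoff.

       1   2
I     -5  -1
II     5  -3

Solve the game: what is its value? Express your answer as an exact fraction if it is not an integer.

-5/3

Row minima: I → -5, II → -3; maximin = -3.
Column maxima: 1 → 5, 2 → -1; minimax = -1.
-3 ≠ -1, so there is no saddle point; optimal play is mixed.
Let General R play I with probability p. Expected payoff against 1: (-5)p + 5(1−p) = −10p + 5; against 2: (-1)p + (-3)(1−p) = 2p − 3.
Setting these equal: −10p + 5 = 2p − 3 ⇒ −12p = -8 ⇒ p = 2/3, and the value is (-10)·(2/3) + 5 = -5/3.
For General C: with q = P(1), equating I's and II's payoffs gives −4q − 1 = 8q − 3 ⇒ q = 1/6.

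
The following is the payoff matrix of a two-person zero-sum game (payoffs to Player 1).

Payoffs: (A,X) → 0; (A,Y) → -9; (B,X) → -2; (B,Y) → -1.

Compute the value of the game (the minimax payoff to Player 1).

Row minima: A → -9, B → -2; maximin = -2.
Column maxima: X → 0, Y → -1; minimax = -1.
-2 ≠ -1, so there is no saddle point; optimal play is mixed.
Let Player 1 play A with probability p. Expected payoff against X: 0p + (-2)(1−p) = 2p − 2; against Y: (-9)p + (-1)(1−p) = −8p − 1.
Setting these equal: 2p − 2 = −8p − 1 ⇒ 10p = 1 ⇒ p = 1/10, and the value is (2)·(1/10) − 2 = -9/5.
For Player 2: with q = P(X), equating A's and B's payoffs gives 9q − 9 = −q − 1 ⇒ q = 4/5.

-9/5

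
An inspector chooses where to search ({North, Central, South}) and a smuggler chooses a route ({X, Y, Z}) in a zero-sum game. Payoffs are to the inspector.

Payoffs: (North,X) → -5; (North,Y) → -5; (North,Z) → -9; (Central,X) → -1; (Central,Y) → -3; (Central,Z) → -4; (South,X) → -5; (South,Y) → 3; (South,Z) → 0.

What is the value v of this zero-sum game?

Row minima: North → -9, Central → -4, South → -5; maximin = -4.
Column maxima: X → -1, Y → 3, Z → 0; minimax = -1.
-4 ≠ -1, so there is no saddle point; optimal play is mixed.
North is strictly dominated by Central, so the inspector never plays it.
Y is strictly dominated by Z (it gives the inspector strictly more in every row), so the smuggler never plays it.
On the remaining 2×2 (Central, South vs X, Z):
Let the inspector play Central with probability p. Expected payoff against X: (-1)p + (-5)(1−p) = 4p − 5; against Z: (-4)p + 0(1−p) = −4p.
Setting these equal: 4p − 5 = −4p ⇒ 8p = 5 ⇒ p = 5/8, and the value is (4)·(5/8) − 5 = -5/2.
For the smuggler: with q = P(X), equating Central's and South's payoffs gives 3q − 4 = −5q ⇒ q = 1/2.

-5/2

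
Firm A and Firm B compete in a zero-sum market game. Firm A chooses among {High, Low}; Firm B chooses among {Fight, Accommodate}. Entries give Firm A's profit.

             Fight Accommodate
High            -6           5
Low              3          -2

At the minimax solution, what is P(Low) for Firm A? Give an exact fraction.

11/16

Row minima: High → -6, Low → -2; maximin = -2.
Column maxima: Fight → 3, Accommodate → 5; minimax = 3.
-2 ≠ 3, so there is no saddle point; optimal play is mixed.
Let Firm A play High with probability p. Expected payoff against Fight: (-6)p + 3(1−p) = −9p + 3; against Accommodate: 5p + (-2)(1−p) = 7p − 2.
Setting these equal: −9p + 3 = 7p − 2 ⇒ −16p = -5 ⇒ p = 5/16, and the value is (-9)·(5/16) + 3 = 3/16.
For Firm B: with q = P(Fight), equating High's and Low's payoffs gives −11q + 5 = 5q − 2 ⇒ q = 7/16.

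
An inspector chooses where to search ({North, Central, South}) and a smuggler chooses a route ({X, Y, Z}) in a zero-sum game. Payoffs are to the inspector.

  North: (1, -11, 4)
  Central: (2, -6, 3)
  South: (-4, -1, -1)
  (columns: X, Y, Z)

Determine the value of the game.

-26/11

Row minima: North → -11, Central → -6, South → -4; maximin = -4.
Column maxima: X → 2, Y → -1, Z → 4; minimax = -1.
-4 ≠ -1, so there is no saddle point; optimal play is mixed.
Z is strictly dominated by X (it gives the inspector strictly more in every row), so the smuggler never plays it.
With Z eliminated, North is strictly dominated by Central (Central gives the inspector strictly more in every remaining column), so the inspector never plays it.
On the remaining 2×2 (Central, South vs X, Y):
Let the inspector play Central with probability p. Expected payoff against X: 2p + (-4)(1−p) = 6p − 4; against Y: (-6)p + (-1)(1−p) = −5p − 1.
Setting these equal: 6p − 4 = −5p − 1 ⇒ 11p = 3 ⇒ p = 3/11, and the value is (6)·(3/11) − 4 = -26/11.
For the smuggler: with q = P(X), equating Central's and South's payoffs gives 8q − 6 = −3q − 1 ⇒ q = 5/11.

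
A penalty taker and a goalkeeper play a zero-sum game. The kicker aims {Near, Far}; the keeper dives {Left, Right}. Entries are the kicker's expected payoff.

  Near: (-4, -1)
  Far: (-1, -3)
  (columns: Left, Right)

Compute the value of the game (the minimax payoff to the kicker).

-11/5

Row minima: Near → -4, Far → -3; maximin = -3.
Column maxima: Left → -1, Right → -1; minimax = -1.
-3 ≠ -1, so there is no saddle point; optimal play is mixed.
Let the kicker play Near with probability p. Expected payoff against Left: (-4)p + (-1)(1−p) = −3p − 1; against Right: (-1)p + (-3)(1−p) = 2p − 3.
Setting these equal: −3p − 1 = 2p − 3 ⇒ −5p = -2 ⇒ p = 2/5, and the value is (-3)·(2/5) − 1 = -11/5.
For the keeper: with q = P(Left), equating Near's and Far's payoffs gives −3q − 1 = 2q − 3 ⇒ q = 2/5.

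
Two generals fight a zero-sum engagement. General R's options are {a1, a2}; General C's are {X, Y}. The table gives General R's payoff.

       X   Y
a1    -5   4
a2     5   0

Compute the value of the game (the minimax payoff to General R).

10/7

Row minima: a1 → -5, a2 → 0; maximin = 0.
Column maxima: X → 5, Y → 4; minimax = 4.
0 ≠ 4, so there is no saddle point; optimal play is mixed.
Let General R play a1 with probability p. Expected payoff against X: (-5)p + 5(1−p) = −10p + 5; against Y: 4p + 0(1−p) = 4p.
Setting these equal: −10p + 5 = 4p ⇒ −14p = -5 ⇒ p = 5/14, and the value is (-10)·(5/14) + 5 = 10/7.
For General C: with q = P(X), equating a1's and a2's payoffs gives −9q + 4 = 5q ⇒ q = 2/7.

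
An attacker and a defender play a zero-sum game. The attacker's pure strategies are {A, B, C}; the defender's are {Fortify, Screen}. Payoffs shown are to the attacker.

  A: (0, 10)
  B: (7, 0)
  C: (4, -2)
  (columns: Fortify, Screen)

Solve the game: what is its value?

70/17

Row minima: A → 0, B → 0, C → -2; maximin = 0.
Column maxima: Fortify → 7, Screen → 10; minimax = 7.
0 ≠ 7, so there is no saddle point; optimal play is mixed.
C is strictly dominated by B, so the attacker never plays it.
On the remaining 2×2 (A, B vs Fortify, Screen):
Let the attacker play A with probability p. Expected payoff against Fortify: 0p + 7(1−p) = −7p + 7; against Screen: 10p + 0(1−p) = 10p.
Setting these equal: −7p + 7 = 10p ⇒ −17p = -7 ⇒ p = 7/17, and the value is (-7)·(7/17) + 7 = 70/17.
For the defender: with q = P(Fortify), equating A's and B's payoffs gives −10q + 10 = 7q ⇒ q = 10/17.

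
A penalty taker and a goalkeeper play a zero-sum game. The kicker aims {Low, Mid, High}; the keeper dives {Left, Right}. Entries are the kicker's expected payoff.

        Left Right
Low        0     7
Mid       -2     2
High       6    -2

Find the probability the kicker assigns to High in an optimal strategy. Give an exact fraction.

Row minima: Low → 0, Mid → -2, High → -2; maximin = 0.
Column maxima: Left → 6, Right → 7; minimax = 6.
0 ≠ 6, so there is no saddle point; optimal play is mixed.
Mid is strictly dominated by Low, so the kicker never plays it.
On the remaining 2×2 (Low, High vs Left, Right):
Let the kicker play Low with probability p. Expected payoff against Left: 0p + 6(1−p) = −6p + 6; against Right: 7p + (-2)(1−p) = 9p − 2.
Setting these equal: −6p + 6 = 9p − 2 ⇒ −15p = -8 ⇒ p = 8/15, and the value is (-6)·(8/15) + 6 = 14/5.
For the keeper: with q = P(Left), equating Low's and High's payoffs gives −7q + 7 = 8q − 2 ⇒ q = 3/5.

7/15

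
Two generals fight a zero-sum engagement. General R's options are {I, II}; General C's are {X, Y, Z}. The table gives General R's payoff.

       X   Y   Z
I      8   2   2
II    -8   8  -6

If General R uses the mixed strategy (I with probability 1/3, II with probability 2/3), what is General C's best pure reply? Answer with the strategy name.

Z

If General C plays X, General R's expected payoff is (1/3)·8 + (2/3)·(-8) = -8/3.
If General C plays Y, General R's expected payoff is (1/3)·2 + (2/3)·8 = 6.
If General C plays Z, General R's expected payoff is (1/3)·2 + (2/3)·(-6) = -10/3.
General C minimizes General R's payoff; the smallest is -10/3, so the best response is Z.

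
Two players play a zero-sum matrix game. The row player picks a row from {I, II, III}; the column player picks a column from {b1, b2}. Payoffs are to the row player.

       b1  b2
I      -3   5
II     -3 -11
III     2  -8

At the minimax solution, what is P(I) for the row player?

Row minima: I → -3, II → -11, III → -8; maximin = -3.
Column maxima: b1 → 2, b2 → 5; minimax = 2.
-3 ≠ 2, so there is no saddle point; optimal play is mixed.
II is strictly dominated by III, so the row player never plays it.
On the remaining 2×2 (I, III vs b1, b2):
Let the row player play I with probability p. Expected payoff against b1: (-3)p + 2(1−p) = −5p + 2; against b2: 5p + (-8)(1−p) = 13p − 8.
Setting these equal: −5p + 2 = 13p − 8 ⇒ −18p = -10 ⇒ p = 5/9, and the value is (-5)·(5/9) + 2 = -7/9.
For the column player: with q = P(b1), equating I's and III's payoffs gives −8q + 5 = 10q − 8 ⇒ q = 13/18.

5/9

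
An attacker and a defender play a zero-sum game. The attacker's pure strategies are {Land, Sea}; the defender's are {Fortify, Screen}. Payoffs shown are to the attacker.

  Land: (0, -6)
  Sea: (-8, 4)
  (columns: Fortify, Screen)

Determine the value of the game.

-8/3

Row minima: Land → -6, Sea → -8; maximin = -6.
Column maxima: Fortify → 0, Screen → 4; minimax = 0.
-6 ≠ 0, so there is no saddle point; optimal play is mixed.
Let the attacker play Land with probability p. Expected payoff against Fortify: 0p + (-8)(1−p) = 8p − 8; against Screen: (-6)p + 4(1−p) = −10p + 4.
Setting these equal: 8p − 8 = −10p + 4 ⇒ 18p = 12 ⇒ p = 2/3, and the value is (8)·(2/3) − 8 = -8/3.
For the defender: with q = P(Fortify), equating Land's and Sea's payoffs gives 6q − 6 = −12q + 4 ⇒ q = 5/9.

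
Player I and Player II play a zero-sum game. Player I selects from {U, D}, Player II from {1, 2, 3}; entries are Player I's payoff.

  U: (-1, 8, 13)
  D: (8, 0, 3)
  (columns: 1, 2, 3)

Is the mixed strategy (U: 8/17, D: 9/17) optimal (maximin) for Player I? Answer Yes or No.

Yes

Against 1 this mix gives (8/17)·(-1) + (9/17)·8 = 64/17.
Against 2 this mix gives (8/17)·8 + (9/17)·0 = 64/17.
Against 3 this mix gives (8/17)·13 + (9/17)·3 = 131/17.
All of Player II's active replies (1, 2) yield 64/17, and no column does worse for Player I. The mix makes Player II indifferent and guarantees 64/17, so it is optimal.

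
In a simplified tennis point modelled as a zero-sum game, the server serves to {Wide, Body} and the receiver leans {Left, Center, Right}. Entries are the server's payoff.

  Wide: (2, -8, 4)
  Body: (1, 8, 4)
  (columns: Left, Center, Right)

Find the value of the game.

24/17

Row minima: Wide → -8, Body → 1; maximin = 1.
Column maxima: Left → 2, Center → 8, Right → 4; minimax = 2.
1 ≠ 2, so there is no saddle point; optimal play is mixed.
Right is strictly dominated by Left (it gives the server strictly more in every row), so the receiver never plays it.
On the remaining 2×2 (Wide, Body vs Left, Center):
Let the server play Wide with probability p. Expected payoff against Left: 2p + 1(1−p) = p + 1; against Center: (-8)p + 8(1−p) = −16p + 8.
Setting these equal: p + 1 = −16p + 8 ⇒ 17p = 7 ⇒ p = 7/17, and the value is (1)·(7/17) + 1 = 24/17.
For the receiver: with q = P(Left), equating Wide's and Body's payoffs gives 10q − 8 = −7q + 8 ⇒ q = 16/17.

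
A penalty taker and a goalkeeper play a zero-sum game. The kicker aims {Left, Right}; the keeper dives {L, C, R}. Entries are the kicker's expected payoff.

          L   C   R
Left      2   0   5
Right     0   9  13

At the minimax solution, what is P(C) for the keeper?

2/11

Row minima: Left → 0, Right → 0; maximin = 0.
Column maxima: L → 2, C → 9, R → 13; minimax = 2.
0 ≠ 2, so there is no saddle point; optimal play is mixed.
R is strictly dominated by L (it gives the kicker strictly more in every row), so the keeper never plays it.
On the remaining 2×2 (Left, Right vs L, C):
Let the kicker play Left with probability p. Expected payoff against L: 2p + 0(1−p) = 2p; against C: 0p + 9(1−p) = −9p + 9.
Setting these equal: 2p = −9p + 9 ⇒ 11p = 9 ⇒ p = 9/11, and the value is (2)·(9/11) = 18/11.
For the keeper: with q = P(L), equating Left's and Right's payoffs gives 2q = −9q + 9 ⇒ q = 9/11.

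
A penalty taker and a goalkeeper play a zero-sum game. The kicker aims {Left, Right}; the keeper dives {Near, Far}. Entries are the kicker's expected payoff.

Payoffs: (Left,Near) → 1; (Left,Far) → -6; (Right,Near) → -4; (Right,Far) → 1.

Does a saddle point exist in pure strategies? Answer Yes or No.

Row minima: Left → -6, Right → -4; maximin = -4.
Column maxima: Near → 1, Far → 1; minimax = 1.
-4 ≠ 1, so no pure-strategy equilibrium exists.

No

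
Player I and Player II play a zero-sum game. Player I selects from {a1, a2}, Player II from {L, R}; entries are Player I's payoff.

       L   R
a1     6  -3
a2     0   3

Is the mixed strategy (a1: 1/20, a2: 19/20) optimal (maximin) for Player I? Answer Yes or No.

No

Against L this mix gives (1/20)·6 + (19/20)·0 = 3/10.
Against R this mix gives (1/20)·(-3) + (19/20)·3 = 27/10.
Player II will play L, holding Player I to 3/10. Shifting weight toward the row that does better against L would raise this floor (the equalizing mix achieves 3/2 against both L and R), so the proposed strategy is not optimal.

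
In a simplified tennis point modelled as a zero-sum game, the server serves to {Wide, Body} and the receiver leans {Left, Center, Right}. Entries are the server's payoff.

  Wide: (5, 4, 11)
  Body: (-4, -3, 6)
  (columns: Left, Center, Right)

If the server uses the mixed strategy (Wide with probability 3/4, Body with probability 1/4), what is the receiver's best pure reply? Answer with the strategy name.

Center

If the receiver plays Left, the server's expected payoff is (3/4)·5 + (1/4)·(-4) = 11/4.
If the receiver plays Center, the server's expected payoff is (3/4)·4 + (1/4)·(-3) = 9/4.
If the receiver plays Right, the server's expected payoff is (3/4)·11 + (1/4)·6 = 39/4.
The receiver minimizes the server's payoff; the smallest is 9/4, so the best response is Center.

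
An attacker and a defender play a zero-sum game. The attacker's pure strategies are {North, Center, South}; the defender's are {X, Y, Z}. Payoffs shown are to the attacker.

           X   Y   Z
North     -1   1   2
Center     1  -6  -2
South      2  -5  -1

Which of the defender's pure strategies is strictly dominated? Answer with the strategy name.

Z

Y holds the attacker's payoff strictly below Z in every row: 1 < 2, -6 < -2, -5 < -1.
So Z is strictly dominated for the defender.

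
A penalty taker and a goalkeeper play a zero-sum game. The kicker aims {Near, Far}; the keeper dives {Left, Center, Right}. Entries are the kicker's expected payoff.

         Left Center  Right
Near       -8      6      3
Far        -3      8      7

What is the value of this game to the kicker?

Row minima: Near → -8, Far → -3; maximin = -3.
Column maxima: Left → -3, Center → 8, Right → 7; minimax = -3.
Since maximin = minimax = -3, there is a saddle point and the value is -3.

-3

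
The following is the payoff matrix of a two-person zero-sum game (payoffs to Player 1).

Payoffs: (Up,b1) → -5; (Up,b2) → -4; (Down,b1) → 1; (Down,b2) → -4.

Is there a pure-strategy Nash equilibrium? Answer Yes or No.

Row minima: Up → -5, Down → -4; maximin = -4.
Column maxima: b1 → 1, b2 → -4; minimax = -4.
maximin = minimax = -4, so a saddle point exists.

Yes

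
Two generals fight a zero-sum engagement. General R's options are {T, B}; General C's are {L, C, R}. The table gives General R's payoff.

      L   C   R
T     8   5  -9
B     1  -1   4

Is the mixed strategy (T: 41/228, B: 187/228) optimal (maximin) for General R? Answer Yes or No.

No

Against L this mix gives (41/228)·8 + (187/228)·1 = 515/228.
Against C this mix gives (41/228)·5 + (187/228)·(-1) = 3/38.
Against R this mix gives (41/228)·(-9) + (187/228)·4 = 379/228.
General C will play C, holding General R to 3/38. Shifting weight toward the row that does better against C would raise this floor (the equalizing mix achieves 11/19 against both C and R), so the proposed strategy is not optimal.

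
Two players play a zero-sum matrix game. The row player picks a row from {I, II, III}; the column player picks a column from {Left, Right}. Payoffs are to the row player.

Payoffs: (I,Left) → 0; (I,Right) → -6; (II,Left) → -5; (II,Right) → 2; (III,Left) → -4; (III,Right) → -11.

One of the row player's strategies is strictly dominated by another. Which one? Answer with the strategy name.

I gives a strictly higher payoff than III against every column: 0 > -4, -6 > -11.
So III is strictly dominated and the row player never plays it.

III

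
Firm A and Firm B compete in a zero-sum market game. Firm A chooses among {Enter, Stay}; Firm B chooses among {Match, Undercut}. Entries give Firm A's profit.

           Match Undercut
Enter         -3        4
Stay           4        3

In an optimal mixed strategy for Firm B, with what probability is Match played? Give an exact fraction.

1/8

Row minima: Enter → -3, Stay → 3; maximin = 3.
Column maxima: Match → 4, Undercut → 4; minimax = 4.
3 ≠ 4, so there is no saddle point; optimal play is mixed.
Let Firm A play Enter with probability p. Expected payoff against Match: (-3)p + 4(1−p) = −7p + 4; against Undercut: 4p + 3(1−p) = p + 3.
Setting these equal: −7p + 4 = p + 3 ⇒ −8p = -1 ⇒ p = 1/8, and the value is (-7)·(1/8) + 4 = 25/8.
For Firm B: with q = P(Match), equating Enter's and Stay's payoffs gives −7q + 4 = q + 3 ⇒ q = 1/8.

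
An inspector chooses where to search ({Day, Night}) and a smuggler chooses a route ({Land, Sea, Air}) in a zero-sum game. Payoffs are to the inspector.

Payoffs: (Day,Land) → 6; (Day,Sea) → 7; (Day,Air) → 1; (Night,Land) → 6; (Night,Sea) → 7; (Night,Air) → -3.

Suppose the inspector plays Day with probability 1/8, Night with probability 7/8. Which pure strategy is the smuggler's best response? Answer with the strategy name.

If the smuggler plays Land, the inspector's expected payoff is (1/8)·6 + (7/8)·6 = 6.
If the smuggler plays Sea, the inspector's expected payoff is (1/8)·7 + (7/8)·7 = 7.
If the smuggler plays Air, the inspector's expected payoff is (1/8)·1 + (7/8)·(-3) = -5/2.
The smuggler minimizes the inspector's payoff; the smallest is -5/2, so the best response is Air.

Air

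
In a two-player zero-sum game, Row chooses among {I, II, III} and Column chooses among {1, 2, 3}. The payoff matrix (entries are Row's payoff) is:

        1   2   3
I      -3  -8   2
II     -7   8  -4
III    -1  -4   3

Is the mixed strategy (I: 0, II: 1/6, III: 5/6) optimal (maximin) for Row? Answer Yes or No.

Against 1 this mix gives (1/6)·(-7) + (5/6)·(-1) = -2.
Against 2 this mix gives (1/6)·8 + (5/6)·(-4) = -2.
Against 3 this mix gives (1/6)·(-4) + (5/6)·3 = 11/6.
All of Column's active replies (1, 2) yield -2, and no column does worse for Row. The mix makes Column indifferent and guarantees -2, so it is optimal.

Yes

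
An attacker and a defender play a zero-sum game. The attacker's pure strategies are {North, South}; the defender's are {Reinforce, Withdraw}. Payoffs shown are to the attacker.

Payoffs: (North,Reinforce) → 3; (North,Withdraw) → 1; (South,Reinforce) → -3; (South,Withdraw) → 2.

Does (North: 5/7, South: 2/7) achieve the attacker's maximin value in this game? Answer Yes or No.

Against Reinforce this mix gives (5/7)·3 + (2/7)·(-3) = 9/7.
Against Withdraw this mix gives (5/7)·1 + (2/7)·2 = 9/7.
All of the defender's active replies (Reinforce, Withdraw) yield 9/7, and no column does worse for the attacker. The mix makes the defender indifferent and guarantees 9/7, so it is optimal.

Yes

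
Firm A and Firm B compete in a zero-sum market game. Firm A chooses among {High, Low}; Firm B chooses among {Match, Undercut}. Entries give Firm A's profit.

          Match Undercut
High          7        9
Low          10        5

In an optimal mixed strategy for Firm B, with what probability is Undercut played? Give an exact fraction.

Row minima: High → 7, Low → 5; maximin = 7.
Column maxima: Match → 10, Undercut → 9; minimax = 9.
7 ≠ 9, so there is no saddle point; optimal play is mixed.
Let Firm A play High with probability p. Expected payoff against Match: 7p + 10(1−p) = −3p + 10; against Undercut: 9p + 5(1−p) = 4p + 5.
Setting these equal: −3p + 10 = 4p + 5 ⇒ −7p = -5 ⇒ p = 5/7, and the value is (-3)·(5/7) + 10 = 55/7.
For Firm B: with q = P(Match), equating High's and Low's payoffs gives −2q + 9 = 5q + 5 ⇒ q = 4/7.

3/7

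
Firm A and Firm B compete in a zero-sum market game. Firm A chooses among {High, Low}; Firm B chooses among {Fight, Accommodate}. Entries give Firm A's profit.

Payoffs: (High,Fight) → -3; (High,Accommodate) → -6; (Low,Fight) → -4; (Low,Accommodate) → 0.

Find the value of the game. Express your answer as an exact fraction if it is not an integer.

Row minima: High → -6, Low → -4; maximin = -4.
Column maxima: Fight → -3, Accommodate → 0; minimax = -3.
-4 ≠ -3, so there is no saddle point; optimal play is mixed.
Let Firm A play High with probability p. Expected payoff against Fight: (-3)p + (-4)(1−p) = p − 4; against Accommodate: (-6)p + 0(1−p) = −6p.
Setting these equal: p − 4 = −6p ⇒ 7p = 4 ⇒ p = 4/7, and the value is (1)·(4/7) − 4 = -24/7.
For Firm B: with q = P(Fight), equating High's and Low's payoffs gives 3q − 6 = −4q ⇒ q = 6/7.

-24/7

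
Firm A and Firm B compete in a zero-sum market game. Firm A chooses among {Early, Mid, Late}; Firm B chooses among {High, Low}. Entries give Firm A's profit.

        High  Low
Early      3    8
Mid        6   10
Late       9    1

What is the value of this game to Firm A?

Row minima: Early → 3, Mid → 6, Late → 1; maximin = 6.
Column maxima: High → 9, Low → 10; minimax = 9.
6 ≠ 9, so there is no saddle point; optimal play is mixed.
Early is strictly dominated by Mid, so Firm A never plays it.
On the remaining 2×2 (Mid, Late vs High, Low):
Let Firm A play Mid with probability p. Expected payoff against High: 6p + 9(1−p) = −3p + 9; against Low: 10p + 1(1−p) = 9p + 1.
Setting these equal: −3p + 9 = 9p + 1 ⇒ −12p = -8 ⇒ p = 2/3, and the value is (-3)·(2/3) + 9 = 7.
For Firm B: with q = P(High), equating Mid's and Late's payoffs gives −4q + 10 = 8q + 1 ⇒ q = 3/4.

7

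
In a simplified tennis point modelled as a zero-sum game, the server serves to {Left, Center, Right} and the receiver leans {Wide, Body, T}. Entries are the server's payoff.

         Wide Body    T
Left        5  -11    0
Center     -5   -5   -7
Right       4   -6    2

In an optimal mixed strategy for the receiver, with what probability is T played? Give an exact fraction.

Row minima: Left → -11, Center → -7, Right → -6; maximin = -6.
Column maxima: Wide → 5, Body → -5, T → 2; minimax = -5.
-6 ≠ -5, so there is no saddle point; optimal play is mixed.
Wide is strictly dominated by T (it gives the server strictly more in every row), so the receiver never plays it.
With Wide eliminated, Left is strictly dominated by Right (Right gives the server strictly more in every remaining column), so the server never plays it.
On the remaining 2×2 (Center, Right vs Body, T):
Let the server play Center with probability p. Expected payoff against Body: (-5)p + (-6)(1−p) = p − 6; against T: (-7)p + 2(1−p) = −9p + 2.
Setting these equal: p − 6 = −9p + 2 ⇒ 10p = 8 ⇒ p = 4/5, and the value is (1)·(4/5) − 6 = -26/5.
For the receiver: with q = P(Body), equating Center's and Right's payoffs gives 2q − 7 = −8q + 2 ⇒ q = 9/10.

1/10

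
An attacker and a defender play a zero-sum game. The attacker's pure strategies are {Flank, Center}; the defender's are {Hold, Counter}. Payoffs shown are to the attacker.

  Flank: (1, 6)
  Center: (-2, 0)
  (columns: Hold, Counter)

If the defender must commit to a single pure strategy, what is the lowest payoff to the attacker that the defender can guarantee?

Column maxima: Hold → 1, Counter → 6.
The smallest of these is 1.

1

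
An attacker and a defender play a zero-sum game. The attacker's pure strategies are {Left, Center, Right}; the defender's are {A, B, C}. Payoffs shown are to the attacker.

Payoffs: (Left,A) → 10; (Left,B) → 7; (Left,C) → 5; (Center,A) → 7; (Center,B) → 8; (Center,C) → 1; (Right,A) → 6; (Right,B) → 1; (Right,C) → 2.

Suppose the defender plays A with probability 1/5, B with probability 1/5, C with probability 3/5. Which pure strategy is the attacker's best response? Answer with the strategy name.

Left

Expected payoff of Left: (1/5)·10 + (1/5)·7 + (3/5)·5 = 32/5.
Expected payoff of Center: (1/5)·7 + (1/5)·8 + (3/5)·1 = 18/5.
Expected payoff of Right: (1/5)·6 + (1/5)·1 + (3/5)·2 = 13/5.
The largest is 32/5, so the attacker's best response is Left.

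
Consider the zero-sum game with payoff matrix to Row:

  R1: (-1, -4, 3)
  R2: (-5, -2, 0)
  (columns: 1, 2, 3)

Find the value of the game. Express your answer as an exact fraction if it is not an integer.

Row minima: R1 → -4, R2 → -5; maximin = -4.
Column maxima: 1 → -1, 2 → -2, 3 → 3; minimax = -2.
-4 ≠ -2, so there is no saddle point; optimal play is mixed.
3 is strictly dominated by 1 (it gives Row strictly more in every row), so Column never plays it.
On the remaining 2×2 (R1, R2 vs 1, 2):
Let Row play R1 with probability p. Expected payoff against 1: (-1)p + (-5)(1−p) = 4p − 5; against 2: (-4)p + (-2)(1−p) = −2p − 2.
Setting these equal: 4p − 5 = −2p − 2 ⇒ 6p = 3 ⇒ p = 1/2, and the value is (4)·(1/2) − 5 = -3.
For Column: with q = P(1), equating R1's and R2's payoffs gives 3q − 4 = −3q − 2 ⇒ q = 1/3.

-3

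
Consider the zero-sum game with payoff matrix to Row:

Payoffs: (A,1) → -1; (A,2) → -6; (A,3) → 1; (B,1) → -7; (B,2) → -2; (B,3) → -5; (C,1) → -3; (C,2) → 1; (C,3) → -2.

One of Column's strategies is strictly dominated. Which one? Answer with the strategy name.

1 holds Row's payoff strictly below 3 in every row: -1 < 1, -7 < -5, -3 < -2.
So 3 is strictly dominated for Column.

3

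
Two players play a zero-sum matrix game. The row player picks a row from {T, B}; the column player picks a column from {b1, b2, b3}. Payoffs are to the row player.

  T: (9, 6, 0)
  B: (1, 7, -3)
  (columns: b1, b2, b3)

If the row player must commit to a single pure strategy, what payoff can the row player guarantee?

Row minima: T → 0, B → -3.
The best of these is 0.

0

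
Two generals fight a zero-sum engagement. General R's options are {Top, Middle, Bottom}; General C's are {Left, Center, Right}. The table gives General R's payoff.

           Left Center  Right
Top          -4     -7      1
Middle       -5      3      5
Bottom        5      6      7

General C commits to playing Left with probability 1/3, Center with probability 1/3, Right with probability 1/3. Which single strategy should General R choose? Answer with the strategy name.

Expected payoff of Top: (1/3)·(-4) + (1/3)·(-7) + (1/3)·1 = -10/3.
Expected payoff of Middle: (1/3)·(-5) + (1/3)·3 + (1/3)·5 = 1.
Expected payoff of Bottom: (1/3)·5 + (1/3)·6 + (1/3)·7 = 6.
The largest is 6, so General R's best response is Bottom.

Bottom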